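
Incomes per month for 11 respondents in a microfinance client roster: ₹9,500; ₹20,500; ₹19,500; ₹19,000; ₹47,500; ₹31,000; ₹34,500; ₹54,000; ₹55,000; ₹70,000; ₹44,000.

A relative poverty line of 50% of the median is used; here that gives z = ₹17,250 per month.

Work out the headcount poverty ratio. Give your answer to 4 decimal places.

0.0909

1 of the 11 respondents have income below ₹17,250.
H = 1/11 = 0.0909.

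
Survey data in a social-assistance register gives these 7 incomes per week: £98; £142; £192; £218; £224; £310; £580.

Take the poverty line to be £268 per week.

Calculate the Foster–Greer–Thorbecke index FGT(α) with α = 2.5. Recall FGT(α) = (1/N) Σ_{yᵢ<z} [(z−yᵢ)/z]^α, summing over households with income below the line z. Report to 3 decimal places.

0.077

Below the line: £98, £142, £192, £218, £224 (q = 5 of N = 7).
Relative gaps: (268−98)/268 = 0.6343; (268−142)/268 = 0.4701; (268−192)/268 = 0.2836; (268−218)/268 = 0.1866; (268−224)/268 = 0.1642.
Raised to α = 2.5: 0.32047; 0.15156; 0.04282; 0.01503; 0.01092.
Sum = 0.540811; FGT(2.5) = 0.540811 / 7 = 0.077.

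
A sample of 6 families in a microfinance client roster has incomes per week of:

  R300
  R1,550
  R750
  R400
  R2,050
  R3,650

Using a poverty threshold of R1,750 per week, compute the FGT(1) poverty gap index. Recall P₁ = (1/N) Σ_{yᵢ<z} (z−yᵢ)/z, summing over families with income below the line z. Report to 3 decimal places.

0.381

Poor units: R300, R400, R750, R1,550 (q = 4 of N = 6).
Relative gaps: (1750−300)/1750 = 0.8286; (1750−400)/1750 = 0.7714; (1750−750)/1750 = 0.5714; (1750−1550)/1750 = 0.1143.
Sum of shortfalls = 2.285714; P₁ averages over all N: 2.285714 / 6 = 0.381.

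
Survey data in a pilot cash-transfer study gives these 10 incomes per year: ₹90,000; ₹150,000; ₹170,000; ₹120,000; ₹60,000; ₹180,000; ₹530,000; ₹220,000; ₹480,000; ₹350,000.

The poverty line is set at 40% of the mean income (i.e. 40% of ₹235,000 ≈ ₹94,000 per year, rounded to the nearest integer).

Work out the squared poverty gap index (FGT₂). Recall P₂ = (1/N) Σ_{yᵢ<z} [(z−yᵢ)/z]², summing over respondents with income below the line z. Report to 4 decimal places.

Incomes under z: ₹60,000, ₹90,000 (q = 2 of N = 10).
Normalized shortfalls: (94000−60000)/94000 = 0.3617; (94000−90000)/94000 = 0.0426.
Squared: 0.1308; 0.0018.
Sum = 0.132639; P₂ = 0.132639 / 10 = 0.0133.

0.0133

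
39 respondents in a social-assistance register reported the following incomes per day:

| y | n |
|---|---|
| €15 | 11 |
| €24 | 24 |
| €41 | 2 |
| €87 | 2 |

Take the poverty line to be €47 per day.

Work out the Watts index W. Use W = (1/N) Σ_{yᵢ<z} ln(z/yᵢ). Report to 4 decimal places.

0.7427

Incomes under z: 11×€15, 24×€24, 2×€41 (q = 37 of N = 39).
ln(z/y) terms: ln(47/15) = 1.1421 (×11); ln(47/24) = 0.6721 (×24); ln(47/41) = 0.1366 (×2).
W = 28.966473 / 39 = 0.7427.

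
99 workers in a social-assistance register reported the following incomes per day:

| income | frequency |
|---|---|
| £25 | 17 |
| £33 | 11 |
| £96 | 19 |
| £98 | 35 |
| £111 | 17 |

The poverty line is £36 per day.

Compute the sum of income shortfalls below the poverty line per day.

£220

Incomes under z: 17×£25, 11×£33 (q = 28 of N = 99).
Individual gaps: 17×(36−25) = 187; 11×(36−33) = 33.
Aggregate gap = £220.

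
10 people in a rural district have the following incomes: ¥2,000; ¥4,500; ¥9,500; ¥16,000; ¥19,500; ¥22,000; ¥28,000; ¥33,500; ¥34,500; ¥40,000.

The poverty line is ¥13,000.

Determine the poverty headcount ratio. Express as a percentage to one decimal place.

30.0%

3 of the 10 people have income below ¥13,000.
H = 3/10 = 30.0%.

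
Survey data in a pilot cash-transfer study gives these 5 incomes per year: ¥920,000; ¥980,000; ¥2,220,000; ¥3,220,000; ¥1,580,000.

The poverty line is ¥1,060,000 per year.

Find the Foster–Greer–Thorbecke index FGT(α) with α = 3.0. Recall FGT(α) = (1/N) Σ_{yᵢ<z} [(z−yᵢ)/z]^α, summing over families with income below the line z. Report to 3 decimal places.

0.001

Poor units: ¥920,000, ¥980,000 (q = 2 of N = 5).
Relative gaps: (1060000−920000)/1060000 = 0.1321; (1060000−980000)/1060000 = 0.0755.
Raised to α = 3.0: 0.00230; 0.00043.
Sum = 0.002734; FGT(3.0) = 0.002734 / 5 = 0.001.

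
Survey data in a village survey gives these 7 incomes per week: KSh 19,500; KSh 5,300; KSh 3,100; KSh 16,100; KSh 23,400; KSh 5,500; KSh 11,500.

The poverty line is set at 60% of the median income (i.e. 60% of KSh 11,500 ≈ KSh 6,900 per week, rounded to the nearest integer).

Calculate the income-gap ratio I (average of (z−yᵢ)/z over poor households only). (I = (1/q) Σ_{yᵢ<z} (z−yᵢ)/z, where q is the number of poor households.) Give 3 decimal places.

0.329

Below the line: KSh 3,100, KSh 5,300, KSh 5,500 (q = 3 of N = 7).
Shortfall ratios (z−y)/z: 0.5507, 0.2319, 0.2029; sum = 0.985507.
The income-gap ratio divides by q (the poor only): 0.985507 / 3 = 0.329.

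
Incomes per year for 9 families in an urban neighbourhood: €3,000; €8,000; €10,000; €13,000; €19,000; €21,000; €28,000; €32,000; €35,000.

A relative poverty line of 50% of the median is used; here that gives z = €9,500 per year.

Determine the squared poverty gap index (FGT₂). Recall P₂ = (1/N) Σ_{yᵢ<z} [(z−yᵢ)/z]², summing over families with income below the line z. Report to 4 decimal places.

0.0548

Below the line: €3,000, €8,000 (q = 2 of N = 9).
Normalized shortfalls: (9500−3000)/9500 = 0.6842; (9500−8000)/9500 = 0.1579.
Squared: 0.4681; 0.0249.
Sum = 0.493075; P₂ = 0.493075 / 9 = 0.0548.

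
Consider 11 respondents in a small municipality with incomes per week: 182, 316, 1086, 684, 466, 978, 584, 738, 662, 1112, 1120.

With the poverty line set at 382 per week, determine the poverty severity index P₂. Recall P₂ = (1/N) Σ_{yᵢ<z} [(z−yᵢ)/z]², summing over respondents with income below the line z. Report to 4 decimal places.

Poor units: 182, 316 (q = 2 of N = 11).
Relative gaps: (382−182)/382 = 0.5236; (382−316)/382 = 0.1728.
Squared: 0.2741; 0.0299.
Sum = 0.303966; P₂ = 0.303966 / 11 = 0.0276.

0.0276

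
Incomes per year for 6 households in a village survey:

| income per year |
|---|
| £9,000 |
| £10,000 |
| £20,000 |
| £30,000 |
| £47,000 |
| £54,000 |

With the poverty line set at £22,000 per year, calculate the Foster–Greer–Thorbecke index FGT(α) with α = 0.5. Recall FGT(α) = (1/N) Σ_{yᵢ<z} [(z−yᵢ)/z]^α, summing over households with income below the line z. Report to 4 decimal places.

0.3015

Below the line: £9,000, £10,000, £20,000 (q = 3 of N = 6).
Shortfall ratios: (22000−9000)/22000 = 0.5909; (22000−10000)/22000 = 0.5455; (22000−20000)/22000 = 0.0909.
Raised to α = 0.5: 0.76871; 0.73855; 0.30151.
Sum = 1.808766; FGT(0.5) = 1.808766 / 6 = 0.3015.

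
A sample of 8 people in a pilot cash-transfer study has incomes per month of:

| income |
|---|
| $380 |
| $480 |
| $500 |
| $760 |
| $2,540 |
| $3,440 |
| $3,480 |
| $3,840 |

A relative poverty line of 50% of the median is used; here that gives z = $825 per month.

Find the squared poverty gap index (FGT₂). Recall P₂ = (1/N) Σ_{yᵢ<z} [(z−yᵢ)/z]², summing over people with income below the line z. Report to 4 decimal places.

0.0784

Below the line: $380, $480, $500, $760 (q = 4 of N = 8).
Shortfall ratios: (825−380)/825 = 0.5394; (825−480)/825 = 0.4182; (825−500)/825 = 0.3939; (825−760)/825 = 0.0788.
Squared: 0.2909; 0.1749; 0.1552; 0.0062.
Sum = 0.627218; P₂ = 0.627218 / 8 = 0.0784.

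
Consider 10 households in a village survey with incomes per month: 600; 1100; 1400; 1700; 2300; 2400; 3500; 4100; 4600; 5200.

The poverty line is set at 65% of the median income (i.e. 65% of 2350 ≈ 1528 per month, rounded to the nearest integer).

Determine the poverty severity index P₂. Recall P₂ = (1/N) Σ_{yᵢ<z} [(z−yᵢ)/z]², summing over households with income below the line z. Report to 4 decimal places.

Below z: 600, 1100, 1400 (q = 3 of N = 10).
Gap ratios (z−y)/z: (1528−600)/1528 = 0.6073; (1528−1100)/1528 = 0.2801; (1528−1400)/1528 = 0.0838.
Squared: 0.3688; 0.0785; 0.0070.
Sum = 0.454326; P₂ = 0.454326 / 10 = 0.0454.

0.0454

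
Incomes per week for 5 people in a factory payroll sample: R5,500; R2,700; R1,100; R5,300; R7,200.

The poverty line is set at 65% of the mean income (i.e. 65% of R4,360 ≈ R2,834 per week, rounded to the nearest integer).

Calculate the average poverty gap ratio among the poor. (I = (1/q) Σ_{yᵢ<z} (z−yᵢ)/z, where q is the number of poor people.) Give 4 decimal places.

Below the line: R1,100, R2,700 (q = 2 of N = 5).
Relative gaps: 0.6119, 0.0473; sum = 0.659139.
I averages over the q = 2 poor units only: 0.659139 / 2 = 0.3296.

0.3296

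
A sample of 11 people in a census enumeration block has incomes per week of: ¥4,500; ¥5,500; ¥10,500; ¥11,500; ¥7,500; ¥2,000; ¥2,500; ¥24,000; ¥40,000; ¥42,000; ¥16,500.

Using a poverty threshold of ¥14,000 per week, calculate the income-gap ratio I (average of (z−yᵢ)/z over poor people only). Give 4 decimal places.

0.5510

Below the line: ¥2,000, ¥2,500, ¥4,500, ¥5,500, ¥7,500, ¥10,500, ¥11,500 (q = 7 of N = 11).
Relative gaps: 0.8571, 0.8214, 0.6786, 0.6071, 0.4643, 0.2500, 0.1786; sum = 3.857143.
I averages over the q = 7 poor units only: 3.857143 / 7 = 0.5510.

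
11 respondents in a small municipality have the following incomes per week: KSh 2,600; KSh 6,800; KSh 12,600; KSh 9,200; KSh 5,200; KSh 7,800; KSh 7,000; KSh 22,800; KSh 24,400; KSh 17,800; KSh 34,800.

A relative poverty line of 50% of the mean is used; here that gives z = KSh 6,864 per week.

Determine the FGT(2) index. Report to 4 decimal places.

0.0404

Below the line: KSh 2,600, KSh 5,200, KSh 6,800 (q = 3 of N = 11).
Normalized shortfalls: (6864−2600)/6864 = 0.6212; (6864−5200)/6864 = 0.2424; (6864−6800)/6864 = 0.0093.
Squared: 0.3859; 0.0588; 0.0001.
Sum = 0.444761; P₂ = 0.444761 / 11 = 0.0404.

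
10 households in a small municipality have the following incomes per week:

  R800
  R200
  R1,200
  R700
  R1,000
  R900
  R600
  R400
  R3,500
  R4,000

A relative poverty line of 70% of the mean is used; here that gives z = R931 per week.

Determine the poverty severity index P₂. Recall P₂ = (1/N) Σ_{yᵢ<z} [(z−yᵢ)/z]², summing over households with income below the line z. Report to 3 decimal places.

Below z: R200, R400, R600, R700, R800, R900 (q = 6 of N = 10).
Shortfall ratios: (931−200)/931 = 0.7852; (931−400)/931 = 0.5704; (931−600)/931 = 0.3555; (931−700)/931 = 0.2481; (931−800)/931 = 0.1407; (931−900)/931 = 0.0333.
Squared: 0.6165; 0.3253; 0.1264; 0.0616; 0.0198; 0.0011.
Sum = 1.150682; P₂ = 1.150682 / 10 = 0.115.

0.115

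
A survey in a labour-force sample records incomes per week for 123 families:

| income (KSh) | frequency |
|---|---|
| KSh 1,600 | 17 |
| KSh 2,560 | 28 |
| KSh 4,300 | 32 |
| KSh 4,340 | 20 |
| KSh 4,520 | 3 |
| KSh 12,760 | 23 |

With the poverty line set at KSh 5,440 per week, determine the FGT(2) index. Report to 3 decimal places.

0.151

Below the line: 17×KSh 1,600, 28×KSh 2,560, 32×KSh 4,300, 20×KSh 4,340, 3×KSh 4,520 (q = 100 of N = 123).
Shortfall ratios: (5440−1600)/5440 = 0.7059 (×17); (5440−2560)/5440 = 0.5294 (×28); (5440−4300)/5440 = 0.2096 (×32); (5440−4340)/5440 = 0.2022 (×20); (5440−4520)/5440 = 0.1691 (×3).
Squared: 0.4983 (×17); 0.2803 (×28); 0.0439 (×32); 0.0409 (×20); 0.0286 (×3).
Sum = 18.627163; P₂ = 18.627163 / 123 = 0.151.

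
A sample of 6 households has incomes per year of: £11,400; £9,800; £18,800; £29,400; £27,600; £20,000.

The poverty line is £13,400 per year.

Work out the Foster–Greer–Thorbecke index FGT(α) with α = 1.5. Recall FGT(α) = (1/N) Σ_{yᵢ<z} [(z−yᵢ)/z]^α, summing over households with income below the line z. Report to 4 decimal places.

0.0328

Below the line: £9,800, £11,400 (q = 2 of N = 6).
Normalized shortfalls: (13400−9800)/13400 = 0.2687; (13400−11400)/13400 = 0.1493.
Raised to α = 1.5: 0.13925; 0.05766.
Sum = 0.196912; FGT(1.5) = 0.196912 / 6 = 0.0328.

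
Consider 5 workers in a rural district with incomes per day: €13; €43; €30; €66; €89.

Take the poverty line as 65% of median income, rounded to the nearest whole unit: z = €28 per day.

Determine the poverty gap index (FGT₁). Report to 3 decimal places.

Incomes under z: €13 (q = 1 of N = 5).
Relative gaps: (28−13)/28 = 0.5357.
Sum of shortfalls = 0.535714; P₁ averages over all N: 0.535714 / 5 = 0.107.

0.107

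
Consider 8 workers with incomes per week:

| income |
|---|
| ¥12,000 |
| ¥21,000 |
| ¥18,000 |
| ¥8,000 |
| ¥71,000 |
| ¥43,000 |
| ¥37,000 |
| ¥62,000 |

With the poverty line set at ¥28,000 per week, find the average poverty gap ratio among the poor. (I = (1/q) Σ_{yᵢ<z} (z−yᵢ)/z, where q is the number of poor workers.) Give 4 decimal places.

0.4732

Poor units: ¥8,000, ¥12,000, ¥18,000, ¥21,000 (q = 4 of N = 8).
Relative gaps: 0.7143, 0.5714, 0.3571, 0.2500; sum = 1.892857.
The income-gap ratio divides by q (the poor only): 1.892857 / 4 = 0.4732.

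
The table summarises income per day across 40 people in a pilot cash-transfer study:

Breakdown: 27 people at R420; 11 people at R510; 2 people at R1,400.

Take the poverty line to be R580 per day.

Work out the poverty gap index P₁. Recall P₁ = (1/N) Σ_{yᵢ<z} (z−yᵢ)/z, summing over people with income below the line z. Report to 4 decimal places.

Incomes under z: 27×R420, 11×R510 (q = 38 of N = 40).
Gap ratios (z−y)/z: (580−420)/580 = 0.2759 (×27); (580−510)/580 = 0.1207 (×11).
Sum of shortfalls = 8.775862; P₁ averages over all N: 8.775862 / 40 = 0.2194.

0.2194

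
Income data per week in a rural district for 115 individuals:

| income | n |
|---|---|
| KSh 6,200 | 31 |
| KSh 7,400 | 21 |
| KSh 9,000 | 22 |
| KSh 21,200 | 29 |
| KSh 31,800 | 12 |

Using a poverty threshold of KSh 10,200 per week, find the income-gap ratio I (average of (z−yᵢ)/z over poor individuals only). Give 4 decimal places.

0.2772

Below z: 31×KSh 6,200, 21×KSh 7,400, 22×KSh 9,000 (q = 74 of N = 115).
Relative gaps: 0.3922 (×31), 0.2745 (×21), 0.1176 (×22); sum = 20.509804.
The income-gap ratio divides by q (the poor only): 20.509804 / 74 = 0.2772.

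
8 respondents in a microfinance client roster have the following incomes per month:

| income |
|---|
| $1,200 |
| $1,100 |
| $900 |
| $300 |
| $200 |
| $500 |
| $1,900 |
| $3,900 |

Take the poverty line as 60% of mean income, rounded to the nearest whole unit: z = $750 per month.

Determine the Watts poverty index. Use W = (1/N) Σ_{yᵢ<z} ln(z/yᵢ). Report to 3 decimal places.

0.330

Below the line: $200, $300, $500 (q = 3 of N = 8).
Log shortfalls: ln(750/200) = 1.3218; ln(750/300) = 0.9163; ln(750/500) = 0.4055.
W = 2.643512 / 8 = 0.330.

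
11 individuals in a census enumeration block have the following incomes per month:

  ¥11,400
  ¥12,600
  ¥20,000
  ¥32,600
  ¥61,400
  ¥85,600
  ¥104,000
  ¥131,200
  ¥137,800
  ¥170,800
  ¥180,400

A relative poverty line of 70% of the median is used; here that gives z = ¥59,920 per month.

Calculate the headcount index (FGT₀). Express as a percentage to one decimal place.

36.4%

4 of the 11 individuals have income below ¥59,920.
H = 4/11 = 36.4%.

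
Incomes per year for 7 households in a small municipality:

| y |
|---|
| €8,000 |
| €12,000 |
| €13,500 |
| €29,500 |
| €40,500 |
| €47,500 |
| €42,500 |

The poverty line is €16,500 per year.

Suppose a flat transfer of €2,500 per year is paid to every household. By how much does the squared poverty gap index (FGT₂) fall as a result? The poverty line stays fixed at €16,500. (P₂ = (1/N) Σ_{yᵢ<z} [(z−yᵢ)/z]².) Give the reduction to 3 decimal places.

Before: below the line — €8,000, €12,000, €13,500; squared poverty gap index (FGT₂) = 0.05326.
After the €2,500 transfer: below the line — €10,500, €14,500, €16,000; squared poverty gap index (FGT₂) = 0.02112.
Reduction = 0.05326 − 0.02112 = 0.032.

0.032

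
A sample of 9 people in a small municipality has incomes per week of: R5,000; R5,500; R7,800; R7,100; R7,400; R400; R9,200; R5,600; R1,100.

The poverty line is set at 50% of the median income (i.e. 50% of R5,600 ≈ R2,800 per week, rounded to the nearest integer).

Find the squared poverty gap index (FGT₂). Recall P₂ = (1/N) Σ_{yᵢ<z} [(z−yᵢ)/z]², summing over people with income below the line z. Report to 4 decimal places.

Below the line: R400, R1,100 (q = 2 of N = 9).
Normalized shortfalls: (2800−400)/2800 = 0.8571; (2800−1100)/2800 = 0.6071.
Squared: 0.7347; 0.3686.
Sum = 1.103316; P₂ = 1.103316 / 9 = 0.1226.

0.1226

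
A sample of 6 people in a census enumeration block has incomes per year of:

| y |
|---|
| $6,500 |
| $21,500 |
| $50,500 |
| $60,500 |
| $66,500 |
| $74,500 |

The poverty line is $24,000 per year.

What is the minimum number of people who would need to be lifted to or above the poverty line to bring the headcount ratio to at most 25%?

1

2 of the 6 people are poor, so H = 2/6 = 0.333.
A headcount ratio of at most 25% allows at most ⌊0.25 × 6⌋ = 1 poor people.
So at least 2 − 1 = 1 must be lifted.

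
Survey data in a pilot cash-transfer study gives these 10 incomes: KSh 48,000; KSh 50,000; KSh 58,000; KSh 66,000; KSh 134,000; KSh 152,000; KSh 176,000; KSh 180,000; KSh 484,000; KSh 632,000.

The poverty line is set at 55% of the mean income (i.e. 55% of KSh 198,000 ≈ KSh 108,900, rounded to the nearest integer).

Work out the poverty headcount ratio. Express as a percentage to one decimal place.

4 of the 10 workers have income below KSh 108,900.
H = 4/10 = 40.0%.

40.0%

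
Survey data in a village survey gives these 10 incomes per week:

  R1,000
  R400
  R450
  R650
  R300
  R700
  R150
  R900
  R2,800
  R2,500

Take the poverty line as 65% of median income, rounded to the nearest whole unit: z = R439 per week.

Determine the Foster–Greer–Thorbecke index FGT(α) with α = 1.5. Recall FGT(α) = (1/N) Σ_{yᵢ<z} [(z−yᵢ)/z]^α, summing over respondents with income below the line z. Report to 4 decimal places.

0.0739

Below the line: R150, R300, R400 (q = 3 of N = 10).
Shortfall ratios: (439−150)/439 = 0.6583; (439−300)/439 = 0.3166; (439−400)/439 = 0.0888.
Raised to α = 1.5: 0.53413; 0.17817; 0.02648.
Sum = 0.738779; FGT(1.5) = 0.738779 / 10 = 0.0739.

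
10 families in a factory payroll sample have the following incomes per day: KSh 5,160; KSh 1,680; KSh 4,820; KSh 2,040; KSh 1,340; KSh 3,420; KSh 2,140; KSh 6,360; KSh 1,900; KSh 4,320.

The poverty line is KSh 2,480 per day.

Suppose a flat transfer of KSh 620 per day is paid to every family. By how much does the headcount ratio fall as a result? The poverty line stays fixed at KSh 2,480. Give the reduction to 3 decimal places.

Before: below the line — KSh 1,340, KSh 1,680, KSh 1,900, KSh 2,040, KSh 2,140; headcount ratio = 0.50000.
After the KSh 620 transfer: below the line — KSh 1,960, KSh 2,300; headcount ratio = 0.20000.
Reduction = 0.50000 − 0.20000 = 0.300.

0.300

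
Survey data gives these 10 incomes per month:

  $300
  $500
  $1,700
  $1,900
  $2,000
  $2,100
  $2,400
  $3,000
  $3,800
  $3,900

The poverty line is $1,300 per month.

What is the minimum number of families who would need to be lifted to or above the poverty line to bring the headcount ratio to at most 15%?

Currently q = 2 of N = 10 are below the line (H = 0.200).
A headcount ratio of at most 15% allows at most ⌊0.15 × 10⌋ = 1 poor families.
So at least 2 − 1 = 1 must be lifted.

1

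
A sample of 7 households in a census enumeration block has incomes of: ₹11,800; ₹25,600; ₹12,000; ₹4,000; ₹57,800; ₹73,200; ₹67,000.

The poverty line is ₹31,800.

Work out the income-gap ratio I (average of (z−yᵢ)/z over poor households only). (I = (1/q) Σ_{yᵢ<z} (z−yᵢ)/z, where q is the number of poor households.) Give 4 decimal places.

Below the line: ₹4,000, ₹11,800, ₹12,000, ₹25,600 (q = 4 of N = 7).
Shortfall ratios (z−y)/z: 0.8742, 0.6289, 0.6226, 0.1950; sum = 2.320755.
The income-gap ratio divides by q (the poor only): 2.320755 / 4 = 0.5802.

0.5802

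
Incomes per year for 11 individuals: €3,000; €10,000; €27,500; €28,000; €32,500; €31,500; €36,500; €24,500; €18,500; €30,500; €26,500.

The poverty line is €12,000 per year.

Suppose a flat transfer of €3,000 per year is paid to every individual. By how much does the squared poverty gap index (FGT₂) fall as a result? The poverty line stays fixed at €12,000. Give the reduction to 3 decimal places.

Before: below the line — €3,000, €10,000; squared poverty gap index (FGT₂) = 0.05366.
After the €3,000 transfer: below the line — €6,000; squared poverty gap index (FGT₂) = 0.02273.
Reduction = 0.05366 − 0.02273 = 0.031.

0.031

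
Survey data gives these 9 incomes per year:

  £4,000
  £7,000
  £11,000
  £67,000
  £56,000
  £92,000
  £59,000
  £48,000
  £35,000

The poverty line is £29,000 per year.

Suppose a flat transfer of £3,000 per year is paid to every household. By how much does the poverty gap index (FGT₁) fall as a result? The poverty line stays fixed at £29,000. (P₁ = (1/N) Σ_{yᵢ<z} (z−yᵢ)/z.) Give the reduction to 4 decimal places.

Before: below the line — £4,000, £7,000, £11,000; poverty gap index (FGT₁) = 0.249042.
After the £3,000 transfer: below the line — £7,000, £10,000, £14,000; poverty gap index (FGT₁) = 0.214559.
Reduction = 0.249042 − 0.214559 = 0.0345.

0.0345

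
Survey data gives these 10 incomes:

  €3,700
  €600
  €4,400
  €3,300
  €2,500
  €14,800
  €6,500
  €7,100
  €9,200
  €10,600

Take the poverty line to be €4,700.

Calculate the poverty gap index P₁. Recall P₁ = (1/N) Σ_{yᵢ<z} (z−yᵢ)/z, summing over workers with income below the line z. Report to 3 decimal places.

0.191

Incomes under z: €600, €2,500, €3,300, €3,700, €4,400 (q = 5 of N = 10).
Normalized shortfalls: (4700−600)/4700 = 0.8723; (4700−2500)/4700 = 0.4681; (4700−3300)/4700 = 0.2979; (4700−3700)/4700 = 0.2128; (4700−4400)/4700 = 0.0638.
Sum of shortfalls = 1.914894; P₁ averages over all N: 1.914894 / 10 = 0.191.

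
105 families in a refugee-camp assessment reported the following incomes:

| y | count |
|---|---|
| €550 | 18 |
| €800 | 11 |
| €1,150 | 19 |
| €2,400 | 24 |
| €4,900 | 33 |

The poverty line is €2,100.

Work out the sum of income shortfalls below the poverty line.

€60,250

Below z: 18×€550, 11×€800, 19×€1,150 (q = 48 of N = 105).
Individual gaps: 18×(2100−550) = 27900; 11×(2100−800) = 14300; 19×(2100−1150) = 18050.
Aggregate gap = €60,250.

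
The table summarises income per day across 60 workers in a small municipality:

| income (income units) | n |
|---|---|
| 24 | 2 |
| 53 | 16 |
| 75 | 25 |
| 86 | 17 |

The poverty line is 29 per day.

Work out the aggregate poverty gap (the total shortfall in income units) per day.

Below the line: 2×24 (q = 2 of N = 60).
Individual gaps: 2×(29−24) = 10.
Aggregate gap = 10.

10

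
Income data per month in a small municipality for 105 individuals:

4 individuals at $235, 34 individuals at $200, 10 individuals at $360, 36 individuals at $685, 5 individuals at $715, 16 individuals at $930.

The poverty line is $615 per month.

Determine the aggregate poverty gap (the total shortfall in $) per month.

$18,180

Below the line: 34×$200, 4×$235, 10×$360 (q = 48 of N = 105).
Individual gaps: 34×(615−200) = 14110; 4×(615−235) = 1520; 10×(615−360) = 2550.
Aggregate gap = $18,180.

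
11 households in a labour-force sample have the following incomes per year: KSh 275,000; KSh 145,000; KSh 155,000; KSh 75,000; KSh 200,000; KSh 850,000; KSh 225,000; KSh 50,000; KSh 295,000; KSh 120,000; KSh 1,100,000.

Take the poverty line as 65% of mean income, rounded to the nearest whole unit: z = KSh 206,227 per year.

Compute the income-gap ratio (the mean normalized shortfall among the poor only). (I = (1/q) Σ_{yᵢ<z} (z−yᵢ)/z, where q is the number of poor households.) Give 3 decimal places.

Below z: KSh 50,000, KSh 75,000, KSh 120,000, KSh 145,000, KSh 155,000, KSh 200,000 (q = 6 of N = 11).
Shortfall ratios (z−y)/z: 0.7575, 0.6363, 0.4181, 0.2969, 0.2484, 0.0302; sum = 2.387476.
The income-gap ratio divides by q (the poor only): 2.387476 / 6 = 0.398.

0.398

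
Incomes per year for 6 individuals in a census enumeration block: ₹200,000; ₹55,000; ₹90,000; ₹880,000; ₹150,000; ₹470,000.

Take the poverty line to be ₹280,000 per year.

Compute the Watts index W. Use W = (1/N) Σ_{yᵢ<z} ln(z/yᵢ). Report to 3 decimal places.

Below the line: ₹55,000, ₹90,000, ₹150,000, ₹200,000 (q = 4 of N = 6).
Log shortfalls: ln(280000/55000) = 1.6275; ln(280000/90000) = 1.1350; ln(280000/150000) = 0.6242; ln(280000/200000) = 0.3365.
W = 3.723063 / 6 = 0.621.

0.621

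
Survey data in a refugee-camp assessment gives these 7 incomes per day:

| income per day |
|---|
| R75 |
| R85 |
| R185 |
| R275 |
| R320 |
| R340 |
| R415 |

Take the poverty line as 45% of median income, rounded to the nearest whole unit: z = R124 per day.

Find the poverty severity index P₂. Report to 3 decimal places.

0.036

Incomes under z: R75, R85 (q = 2 of N = 7).
Relative gaps: (124−75)/124 = 0.3952; (124−85)/124 = 0.3145.
Squared: 0.1562; 0.0989.
Sum = 0.255073; P₂ = 0.255073 / 7 = 0.036.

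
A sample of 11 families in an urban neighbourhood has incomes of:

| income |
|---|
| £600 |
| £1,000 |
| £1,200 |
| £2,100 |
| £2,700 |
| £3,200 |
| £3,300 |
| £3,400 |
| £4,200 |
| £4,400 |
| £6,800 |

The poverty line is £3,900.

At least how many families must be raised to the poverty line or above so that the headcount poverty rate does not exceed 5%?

8

Currently q = 8 of N = 11 are below the line (H = 0.727).
A headcount ratio of at most 5% allows at most ⌊0.05 × 11⌋ = 0 poor families.
So at least 8 − 0 = 8 must be lifted.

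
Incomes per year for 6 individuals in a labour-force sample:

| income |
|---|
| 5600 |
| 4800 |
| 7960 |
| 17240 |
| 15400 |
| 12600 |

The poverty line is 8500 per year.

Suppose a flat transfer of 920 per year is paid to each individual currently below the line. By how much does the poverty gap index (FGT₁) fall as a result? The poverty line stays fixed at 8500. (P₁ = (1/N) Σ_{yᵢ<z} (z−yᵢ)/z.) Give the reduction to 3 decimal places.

Before: below the line — 4800, 5600, 7960; poverty gap index (FGT₁) = 0.14000.
After the 920 transfer: below the line — 5720, 6520; poverty gap index (FGT₁) = 0.09333.
Reduction = 0.14000 − 0.09333 = 0.047.

0.047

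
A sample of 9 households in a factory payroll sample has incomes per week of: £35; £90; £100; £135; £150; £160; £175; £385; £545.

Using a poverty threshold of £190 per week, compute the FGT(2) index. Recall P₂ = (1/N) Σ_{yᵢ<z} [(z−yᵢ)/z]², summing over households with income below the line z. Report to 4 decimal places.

0.1474

Poor units: £35, £90, £100, £135, £150, £160, £175 (q = 7 of N = 9).
Normalized shortfalls: (190−35)/190 = 0.8158; (190−90)/190 = 0.5263; (190−100)/190 = 0.4737; (190−135)/190 = 0.2895; (190−150)/190 = 0.2105; (190−160)/190 = 0.1579; (190−175)/190 = 0.0789.
Squared: 0.6655; 0.2770; 0.2244; 0.0838; 0.0443; 0.0249; 0.0062.
Sum = 1.326177; P₂ = 1.326177 / 9 = 0.1474.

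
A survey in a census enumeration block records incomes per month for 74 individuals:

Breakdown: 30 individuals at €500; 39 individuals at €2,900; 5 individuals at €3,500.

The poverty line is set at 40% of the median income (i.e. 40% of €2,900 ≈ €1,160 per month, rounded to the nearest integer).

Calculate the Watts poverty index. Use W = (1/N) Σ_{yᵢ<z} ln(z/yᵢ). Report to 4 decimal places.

Below z: 30×€500 (q = 30 of N = 74).
ln(z/y) terms: ln(1160/500) = 0.8416 (×30).
W = 25.247016 / 74 = 0.3412.

0.3412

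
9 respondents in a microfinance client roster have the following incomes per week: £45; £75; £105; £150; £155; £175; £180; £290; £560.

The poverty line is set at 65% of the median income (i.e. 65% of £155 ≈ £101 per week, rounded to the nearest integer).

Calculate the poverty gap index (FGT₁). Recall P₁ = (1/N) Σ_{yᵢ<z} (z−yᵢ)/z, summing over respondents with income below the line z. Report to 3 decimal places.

0.090

Below the line: £45, £75 (q = 2 of N = 9).
Normalized shortfalls: (101−45)/101 = 0.5545; (101−75)/101 = 0.2574.
Sum of shortfalls = 0.811881; P₁ averages over all N: 0.811881 / 9 = 0.090.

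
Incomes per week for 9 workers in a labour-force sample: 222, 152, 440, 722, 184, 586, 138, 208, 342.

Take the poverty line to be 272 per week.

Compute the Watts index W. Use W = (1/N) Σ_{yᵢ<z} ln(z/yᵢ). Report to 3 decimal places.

0.236

Incomes under z: 138, 152, 184, 208, 222 (q = 5 of N = 9).
Log gaps: ln(272/138) = 0.6785; ln(272/152) = 0.5819; ln(272/184) = 0.3909; ln(272/208) = 0.2683; ln(272/222) = 0.2031.
W = 2.122725 / 9 = 0.236.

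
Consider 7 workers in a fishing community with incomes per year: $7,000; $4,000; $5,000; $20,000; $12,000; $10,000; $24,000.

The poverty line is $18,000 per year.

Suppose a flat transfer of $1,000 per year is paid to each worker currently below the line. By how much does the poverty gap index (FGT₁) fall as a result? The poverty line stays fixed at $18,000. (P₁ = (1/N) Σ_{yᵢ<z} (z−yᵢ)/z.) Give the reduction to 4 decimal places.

0.0397

Before: below the line — $4,000, $5,000, $7,000, $10,000, $12,000; poverty gap index (FGT₁) = 0.412698.
After the $1,000 transfer: below the line — $5,000, $6,000, $8,000, $11,000, $13,000; poverty gap index (FGT₁) = 0.373016.
Reduction = 0.412698 − 0.373016 = 0.0397.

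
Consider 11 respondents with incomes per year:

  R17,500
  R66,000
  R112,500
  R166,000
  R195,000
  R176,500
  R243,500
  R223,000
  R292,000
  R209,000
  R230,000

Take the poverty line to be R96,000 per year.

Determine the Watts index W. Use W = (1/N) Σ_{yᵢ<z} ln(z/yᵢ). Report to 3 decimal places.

Poor units: R17,500, R66,000 (q = 2 of N = 11).
ln(z/y) terms: ln(96000/17500) = 1.7021; ln(96000/66000) = 0.3747.
W = 2.076841 / 11 = 0.189.

0.189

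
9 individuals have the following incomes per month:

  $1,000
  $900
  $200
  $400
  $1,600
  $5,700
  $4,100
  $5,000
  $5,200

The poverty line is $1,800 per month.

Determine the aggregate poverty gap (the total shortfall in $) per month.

$4,900

Incomes under z: $200, $400, $900, $1,000, $1,600 (q = 5 of N = 9).
Individual gaps: 1800−200 = 1600; 1800−400 = 1400; 1800−900 = 900; 1800−1000 = 800; 1800−1600 = 200.
Aggregate gap = $4,900.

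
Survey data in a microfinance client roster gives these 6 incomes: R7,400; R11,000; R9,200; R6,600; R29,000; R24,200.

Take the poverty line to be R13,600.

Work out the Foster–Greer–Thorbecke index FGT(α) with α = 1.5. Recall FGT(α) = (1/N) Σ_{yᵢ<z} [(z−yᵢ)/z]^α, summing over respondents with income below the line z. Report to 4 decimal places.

0.1574

Below the line: R6,600, R7,400, R9,200, R11,000 (q = 4 of N = 6).
Normalized shortfalls: (13600−6600)/13600 = 0.5147; (13600−7400)/13600 = 0.4559; (13600−9200)/13600 = 0.3235; (13600−11000)/13600 = 0.1912.
Raised to α = 1.5: 0.36927; 0.30781; 0.18402; 0.08359.
Sum = 0.944685; FGT(1.5) = 0.944685 / 6 = 0.1574.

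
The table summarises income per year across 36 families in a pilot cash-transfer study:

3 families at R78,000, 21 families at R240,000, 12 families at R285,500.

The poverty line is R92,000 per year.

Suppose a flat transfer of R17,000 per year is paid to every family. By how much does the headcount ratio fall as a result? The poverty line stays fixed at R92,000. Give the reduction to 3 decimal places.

Before: below the line — 3×R78,000; headcount ratio = 0.08333.
After the R17,000 transfer: below the line — none; headcount ratio = 0.00000.
Reduction = 0.08333 − 0.00000 = 0.083.

0.083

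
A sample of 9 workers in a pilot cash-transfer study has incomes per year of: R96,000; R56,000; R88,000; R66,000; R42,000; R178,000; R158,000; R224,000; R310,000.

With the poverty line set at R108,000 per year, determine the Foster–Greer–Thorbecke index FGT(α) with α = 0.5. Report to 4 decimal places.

0.3181

Incomes under z: R42,000, R56,000, R66,000, R88,000, R96,000 (q = 5 of N = 9).
Normalized shortfalls: (108000−42000)/108000 = 0.6111; (108000−56000)/108000 = 0.4815; (108000−66000)/108000 = 0.3889; (108000−88000)/108000 = 0.1852; (108000−96000)/108000 = 0.1111.
Raised to α = 0.5: 0.78174; 0.69389; 0.62361; 0.43033; 0.33333.
Sum = 2.862899; FGT(0.5) = 2.862899 / 9 = 0.3181.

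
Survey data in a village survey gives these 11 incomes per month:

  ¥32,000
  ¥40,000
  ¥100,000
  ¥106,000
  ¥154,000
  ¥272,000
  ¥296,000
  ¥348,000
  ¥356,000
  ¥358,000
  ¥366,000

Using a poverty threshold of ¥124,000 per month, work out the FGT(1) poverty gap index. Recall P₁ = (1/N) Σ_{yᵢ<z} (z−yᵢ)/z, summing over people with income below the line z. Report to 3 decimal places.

0.160

Below the line: ¥32,000, ¥40,000, ¥100,000, ¥106,000 (q = 4 of N = 11).
Shortfall ratios: (124000−32000)/124000 = 0.7419; (124000−40000)/124000 = 0.6774; (124000−100000)/124000 = 0.1935; (124000−106000)/124000 = 0.1452.
Sum of shortfalls = 1.758065; P₁ averages over all N: 1.758065 / 11 = 0.160.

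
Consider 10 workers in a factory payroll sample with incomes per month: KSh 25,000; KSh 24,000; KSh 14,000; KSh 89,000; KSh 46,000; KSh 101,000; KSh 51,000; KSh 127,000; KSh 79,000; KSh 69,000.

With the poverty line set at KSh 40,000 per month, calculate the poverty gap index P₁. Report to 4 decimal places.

0.1425

Incomes under z: KSh 14,000, KSh 24,000, KSh 25,000 (q = 3 of N = 10).
Shortfall ratios: (40000−14000)/40000 = 0.6500; (40000−24000)/40000 = 0.4000; (40000−25000)/40000 = 0.3750.
Sum of shortfalls = 1.425000; P₁ averages over all N: 1.425000 / 10 = 0.1425.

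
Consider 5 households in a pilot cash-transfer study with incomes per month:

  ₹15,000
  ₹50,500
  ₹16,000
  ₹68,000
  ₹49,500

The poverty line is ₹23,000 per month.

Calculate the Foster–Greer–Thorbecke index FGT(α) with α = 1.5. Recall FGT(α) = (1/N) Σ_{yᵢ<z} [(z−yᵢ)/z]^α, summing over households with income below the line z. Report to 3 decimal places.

Poor units: ₹15,000, ₹16,000 (q = 2 of N = 5).
Normalized shortfalls: (23000−15000)/23000 = 0.3478; (23000−16000)/23000 = 0.3043.
Raised to α = 1.5: 0.20514; 0.16790.
Sum = 0.373038; FGT(1.5) = 0.373038 / 5 = 0.075.

0.075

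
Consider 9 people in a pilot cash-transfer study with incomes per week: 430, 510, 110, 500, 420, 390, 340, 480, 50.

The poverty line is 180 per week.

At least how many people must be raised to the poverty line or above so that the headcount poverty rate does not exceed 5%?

2 of the 9 people are poor, so H = 2/9 = 0.222.
A headcount ratio of at most 5% allows at most ⌊0.05 × 9⌋ = 0 poor people.
So at least 2 − 0 = 2 must be lifted.

2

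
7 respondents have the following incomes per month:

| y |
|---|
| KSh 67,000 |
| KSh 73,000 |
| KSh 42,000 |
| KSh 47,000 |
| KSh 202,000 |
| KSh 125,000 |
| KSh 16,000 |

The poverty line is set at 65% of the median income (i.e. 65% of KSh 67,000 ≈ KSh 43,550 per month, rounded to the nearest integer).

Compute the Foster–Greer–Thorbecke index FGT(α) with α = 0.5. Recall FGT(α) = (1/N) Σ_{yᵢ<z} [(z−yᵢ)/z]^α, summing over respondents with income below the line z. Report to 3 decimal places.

Below z: KSh 16,000, KSh 42,000 (q = 2 of N = 7).
Gap ratios (z−y)/z: (43550−16000)/43550 = 0.6326; (43550−42000)/43550 = 0.0356.
Raised to α = 0.5: 0.79537; 0.18866.
Sum = 0.984022; FGT(0.5) = 0.984022 / 7 = 0.141.

0.141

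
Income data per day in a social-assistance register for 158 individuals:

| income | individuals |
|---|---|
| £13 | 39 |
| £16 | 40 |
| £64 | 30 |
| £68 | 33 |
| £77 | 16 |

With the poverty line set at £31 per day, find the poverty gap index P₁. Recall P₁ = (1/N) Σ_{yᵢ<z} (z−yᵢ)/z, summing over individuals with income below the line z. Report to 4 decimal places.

Incomes under z: 39×£13, 40×£16 (q = 79 of N = 158).
Relative gaps: (31−13)/31 = 0.5806 (×39); (31−16)/31 = 0.4839 (×40).
Sum of shortfalls = 42.000000; P₁ averages over all N: 42.000000 / 158 = 0.2658.

0.2658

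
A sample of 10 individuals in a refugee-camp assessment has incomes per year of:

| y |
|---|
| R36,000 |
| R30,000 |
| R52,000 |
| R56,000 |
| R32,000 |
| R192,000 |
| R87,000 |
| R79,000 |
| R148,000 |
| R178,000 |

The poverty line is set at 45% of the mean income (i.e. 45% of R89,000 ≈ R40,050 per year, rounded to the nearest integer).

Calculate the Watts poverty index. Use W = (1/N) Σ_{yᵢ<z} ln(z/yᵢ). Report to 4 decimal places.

Below z: R30,000, R32,000, R36,000 (q = 3 of N = 10).
Log shortfalls: ln(40050/30000) = 0.2889; ln(40050/32000) = 0.2244; ln(40050/36000) = 0.1066.
W = 0.619934 / 10 = 0.0620.

0.0620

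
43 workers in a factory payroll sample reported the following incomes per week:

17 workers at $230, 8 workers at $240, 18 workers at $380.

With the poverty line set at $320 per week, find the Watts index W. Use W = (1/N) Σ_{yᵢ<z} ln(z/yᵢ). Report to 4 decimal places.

Below the line: 17×$230, 8×$240 (q = 25 of N = 43).
Log gaps: ln(320/230) = 0.3302 (×17); ln(320/240) = 0.2877 (×8).
W = 7.915565 / 43 = 0.1841.

0.1841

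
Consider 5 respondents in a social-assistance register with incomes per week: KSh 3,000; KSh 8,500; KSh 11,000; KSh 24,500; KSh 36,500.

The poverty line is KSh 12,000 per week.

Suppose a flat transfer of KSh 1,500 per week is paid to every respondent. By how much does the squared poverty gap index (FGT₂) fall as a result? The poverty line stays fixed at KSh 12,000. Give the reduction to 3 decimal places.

0.047

Before: below the line — KSh 3,000, KSh 8,500, KSh 11,000; squared poverty gap index (FGT₂) = 0.13090.
After the KSh 1,500 transfer: below the line — KSh 4,500, KSh 10,000; squared poverty gap index (FGT₂) = 0.08368.
Reduction = 0.13090 − 0.08368 = 0.047.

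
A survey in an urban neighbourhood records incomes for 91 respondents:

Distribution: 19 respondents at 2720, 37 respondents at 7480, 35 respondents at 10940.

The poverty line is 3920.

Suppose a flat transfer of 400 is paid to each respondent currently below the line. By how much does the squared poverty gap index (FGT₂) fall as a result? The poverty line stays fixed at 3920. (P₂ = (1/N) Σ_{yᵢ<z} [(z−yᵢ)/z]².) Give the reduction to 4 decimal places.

0.0109

Before: below the line — 19×2720; squared poverty gap index (FGT₂) = 0.019566.
After the 400 transfer: below the line — 19×3120; squared poverty gap index (FGT₂) = 0.008696.
Reduction = 0.019566 − 0.008696 = 0.0109.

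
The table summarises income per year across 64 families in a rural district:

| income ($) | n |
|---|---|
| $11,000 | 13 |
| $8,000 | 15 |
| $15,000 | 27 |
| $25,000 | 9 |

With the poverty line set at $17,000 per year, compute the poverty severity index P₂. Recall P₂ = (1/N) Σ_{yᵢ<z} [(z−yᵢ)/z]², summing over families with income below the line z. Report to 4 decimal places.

Poor units: 15×$8,000, 13×$11,000, 27×$15,000 (q = 55 of N = 64).
Shortfall ratios: (17000−8000)/17000 = 0.5294 (×15); (17000−11000)/17000 = 0.3529 (×13); (17000−15000)/17000 = 0.1176 (×27).
Squared: 0.2803 (×15); 0.1246 (×13); 0.0138 (×27).
Sum = 6.197232; P₂ = 6.197232 / 64 = 0.0968.

0.0968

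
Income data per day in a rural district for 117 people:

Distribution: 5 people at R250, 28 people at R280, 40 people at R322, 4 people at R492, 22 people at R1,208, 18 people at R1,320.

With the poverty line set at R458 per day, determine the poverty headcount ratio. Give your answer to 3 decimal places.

0.624

73 of the 117 people have income below R458.
H = 73/117 = 0.624.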